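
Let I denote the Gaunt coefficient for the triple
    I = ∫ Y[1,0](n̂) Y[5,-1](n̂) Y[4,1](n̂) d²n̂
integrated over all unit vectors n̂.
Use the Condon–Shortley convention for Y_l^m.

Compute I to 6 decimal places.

-0.240571

Rules hold: Σm=0, L=10 even, 4≤4≤6.
N = 3·11·9 = 297
Δ = 2!·0!·8!/11! = 1/495
Racah Σ t=1..1: t=1:−1/576 = -1/576
⇒ 3j(1 5 4; 0 0 0)² = 5/99, sgn -1
Racah Σ t=1..1: t=1:−1/720 = -1/720
⇒ 3j(1 5 4; 0 -1 1)² = 8/165, sgn +1
4πI² = N·(3j₀)²·(3jₘ)² = 8/11
I = -1·√(0.727273/4π) = -0.24057125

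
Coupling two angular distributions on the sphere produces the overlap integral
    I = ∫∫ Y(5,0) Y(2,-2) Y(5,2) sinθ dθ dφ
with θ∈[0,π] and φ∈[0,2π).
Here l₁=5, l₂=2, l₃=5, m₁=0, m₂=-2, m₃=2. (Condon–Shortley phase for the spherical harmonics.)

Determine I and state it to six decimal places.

m-sum 0 ✓  L=12 even ✓  3≤5≤7 ✓
Π(2lᵢ+1) = 11×5×11 = 605
triangle coeff Δ(5,2,5) = 1/38610
Σ_t [0,2]: t=0:+1/2880 t=1:−1/576 t=2:+1/2880 = -1/960
(3j)²=10/429 [(5 2 5; 0 0 0)], sign=+1
Σ_t [0,0]: t=0:+1/2880 = 1/2880
(3j)²=14/429 [(5 2 5; 0 -2 2)], sign=-1
⇒ 4πI² = 700/1521
I = (-1)√(700/1521/(4π)) = -0.19137248

-0.191372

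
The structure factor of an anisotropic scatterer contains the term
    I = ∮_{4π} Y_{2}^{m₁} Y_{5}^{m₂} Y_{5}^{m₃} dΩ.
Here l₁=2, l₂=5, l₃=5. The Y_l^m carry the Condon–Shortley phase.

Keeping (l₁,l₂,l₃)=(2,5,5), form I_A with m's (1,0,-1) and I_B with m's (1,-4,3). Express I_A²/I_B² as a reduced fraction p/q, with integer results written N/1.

Shared (l₁,l₂,l₃)=(2,5,5): N and (l;000)² cancel in I_A²/I_B².
A: Δ = 2!·2!·8!/13! = 1/38610; Racah Σ t=0..1: t=0:+1/1440 t=1:−1/1152 = -1/5760; ⇒ 3j(2 5 5; 1 0 -1)² = 1/858, sgn -1
B: Δ = 2!·2!·8!/13! = 1/38610; Racah Σ t=0..1: t=0:+1/10080 t=1:−1/80640 = 1/11520; ⇒ 3j(2 5 5; 1 -4 3)² = 49/1430, sgn +1
I_A²/I_B² = (1/858)/(49/1430) = 5/147

5/147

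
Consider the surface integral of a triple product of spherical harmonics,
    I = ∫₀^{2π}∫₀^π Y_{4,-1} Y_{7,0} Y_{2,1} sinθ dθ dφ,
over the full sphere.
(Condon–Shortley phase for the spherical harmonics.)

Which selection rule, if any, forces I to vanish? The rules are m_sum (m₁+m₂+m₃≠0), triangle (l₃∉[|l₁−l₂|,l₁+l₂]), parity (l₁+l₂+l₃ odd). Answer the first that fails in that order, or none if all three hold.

triangle

azimuthal sum: -1 + 0 + 1 = 0  ✓
3 ≤ 2 ≤ 11 (triangle on l)  ✗
L = 4 + 7 + 2 = 13 (odd)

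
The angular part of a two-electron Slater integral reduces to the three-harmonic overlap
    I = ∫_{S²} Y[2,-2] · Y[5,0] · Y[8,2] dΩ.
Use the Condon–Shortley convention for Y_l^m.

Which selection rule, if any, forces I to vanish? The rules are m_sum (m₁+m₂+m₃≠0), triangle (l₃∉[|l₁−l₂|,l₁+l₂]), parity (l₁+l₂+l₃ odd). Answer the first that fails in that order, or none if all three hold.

Σmᵢ = 0  ✓
l₃∈[|l₁−l₂|,l₁+l₂]=[3,7], have l₃=8  ✗
Σlᵢ = 15 ⇒ odd

triangle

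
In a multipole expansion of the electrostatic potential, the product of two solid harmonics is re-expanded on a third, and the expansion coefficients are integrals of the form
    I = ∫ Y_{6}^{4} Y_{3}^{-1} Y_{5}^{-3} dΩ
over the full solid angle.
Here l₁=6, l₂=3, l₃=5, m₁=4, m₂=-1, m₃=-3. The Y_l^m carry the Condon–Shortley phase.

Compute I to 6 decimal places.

0.113950

Rules hold: Σm=0, L=14 even, 3≤5≤9.
N = 13·7·11 = 1001
Δ = 4!·8!·2!/15! = 1/675675
Racah Σ t=1..3: t=1:−1/8640 t=2:+1/2304 t=3:−1/8640 = 7/34560
⇒ 3j(6 3 5; 0 0 0)² = 7/429, sgn -1
Racah Σ t=0..2: t=0:+1/69120 t=1:−1/30240 t=2:+1/322560 = -1/64512
⇒ 3j(6 3 5; 4 -1 -3)² = 10/1001, sgn -1
4πI² = N·(3j₀)²·(3jₘ)² = 70/429
I = +1·√(0.16317/4π) = 0.11395029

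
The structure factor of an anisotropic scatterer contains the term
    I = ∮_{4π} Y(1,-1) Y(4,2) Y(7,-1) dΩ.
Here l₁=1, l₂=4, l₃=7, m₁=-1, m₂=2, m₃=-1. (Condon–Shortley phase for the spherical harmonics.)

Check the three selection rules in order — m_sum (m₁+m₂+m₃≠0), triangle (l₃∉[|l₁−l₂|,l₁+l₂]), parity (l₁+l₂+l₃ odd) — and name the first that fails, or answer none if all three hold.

azimuthal sum: -1 + 2 − 1 = 0  ✓
3 ≤ 7 ≤ 5 (triangle on l)  ✗
L = 1 + 4 + 7 = 12 (even)

triangle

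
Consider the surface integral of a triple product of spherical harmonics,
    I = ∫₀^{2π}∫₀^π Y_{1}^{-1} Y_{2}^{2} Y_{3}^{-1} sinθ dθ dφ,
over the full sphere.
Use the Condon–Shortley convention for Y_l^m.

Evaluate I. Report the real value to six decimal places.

-0.082589

Rules hold: Σm=0, L=6 even, 1≤3≤3.
N = 3·5·7 = 105
Δ = 0!·2!·4!/7! = 1/105
Racah Σ t=0..0: t=0:+1/4 = 1/4
⇒ 3j(1 2 3; 0 0 0)² = 3/35, sgn -1
Racah Σ t=0..0: t=0:+1/48 = 1/48
⇒ 3j(1 2 3; -1 2 -1)² = 1/105, sgn +1
4πI² = N·(3j₀)²·(3jₘ)² = 3/35
I = -1·√(0.0857143/4π) = -0.08258890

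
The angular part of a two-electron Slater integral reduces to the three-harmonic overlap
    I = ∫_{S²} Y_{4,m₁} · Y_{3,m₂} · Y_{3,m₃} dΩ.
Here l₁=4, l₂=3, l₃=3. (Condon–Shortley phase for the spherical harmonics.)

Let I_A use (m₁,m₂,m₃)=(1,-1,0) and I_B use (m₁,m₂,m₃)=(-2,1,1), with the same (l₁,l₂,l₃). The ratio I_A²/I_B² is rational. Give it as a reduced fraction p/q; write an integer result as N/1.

3/8

Same 4,3,3: normalisation and zero-m 3j drop out of the ratio.
A: Δ: 4! 4! 2! / 11! → 1/34650; sum: t=0:+1/288 t=1:−1/24 t=2:+1/48 = -5/288; 3j²(4 3 3; 1 -1 0) = Δ·Π!·Σ² = 5/462  (sign +1)
B: Δ: 4! 4! 2! / 11! → 1/34650; sum: t=2:+1/192 t=3:−1/36 t=4:+1/192 = -5/288; 3j²(4 3 3; -2 1 1) = Δ·Π!·Σ² = 20/693  (sign -1)
I_A²/I_B² = (5/462)/(20/693) = 3/8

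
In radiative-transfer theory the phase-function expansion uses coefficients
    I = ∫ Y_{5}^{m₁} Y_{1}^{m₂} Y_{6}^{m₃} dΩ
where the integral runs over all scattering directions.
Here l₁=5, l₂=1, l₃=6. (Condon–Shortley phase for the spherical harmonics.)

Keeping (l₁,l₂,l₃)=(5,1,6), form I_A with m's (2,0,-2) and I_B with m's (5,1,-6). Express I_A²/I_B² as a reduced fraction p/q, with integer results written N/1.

16/33

Shared (l₁,l₂,l₃)=(5,1,6): N and (l;000)² cancel in I_A²/I_B².
A: Δ = 0!·10!·2!/13! = 1/858; Racah Σ t=0..0: t=0:+1/30240 = 1/30240; ⇒ 3j(5 1 6; 2 0 -2)² = 16/429, sgn +1
B: Δ = 0!·10!·2!/13! = 1/858; Racah Σ t=0..0: t=0:+1/7257600 = 1/7257600; ⇒ 3j(5 1 6; 5 1 -6)² = 1/13, sgn +1
I_A²/I_B² = (16/429)/(1/13) = 16/33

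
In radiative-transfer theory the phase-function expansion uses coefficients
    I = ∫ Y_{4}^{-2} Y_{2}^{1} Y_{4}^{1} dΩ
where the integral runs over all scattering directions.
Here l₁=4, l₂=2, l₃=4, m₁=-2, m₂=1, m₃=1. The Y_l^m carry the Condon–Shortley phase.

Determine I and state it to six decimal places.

Rules hold: Σm=0, L=10 even, 2≤4≤6.
N = 9·5·9 = 405
Δ = 2!·6!·2!/11! = 1/13860
Racah Σ t=0..2: t=0:+1/192 t=1:−1/36 t=2:+1/192 = -5/288
⇒ 3j(4 2 4; 0 0 0)² = 20/693, sgn -1
Racah Σ t=1..2: t=1:−1/240 t=2:+1/96 = 1/160
⇒ 3j(4 2 4; -2 1 1)² = 27/1540, sgn -1
4πI² = N·(3j₀)²·(3jₘ)² = 1215/5929
I = +1·√(0.204925/4π) = 0.12770047

0.127700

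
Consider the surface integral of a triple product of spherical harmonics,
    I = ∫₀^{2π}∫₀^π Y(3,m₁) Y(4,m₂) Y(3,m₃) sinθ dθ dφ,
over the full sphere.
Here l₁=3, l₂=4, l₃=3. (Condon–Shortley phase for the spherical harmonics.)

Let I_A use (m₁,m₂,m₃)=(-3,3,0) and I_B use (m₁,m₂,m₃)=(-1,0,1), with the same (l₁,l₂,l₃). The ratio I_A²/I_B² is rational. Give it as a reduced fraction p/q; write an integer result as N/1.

Shared (l₁,l₂,l₃)=(3,4,3): N and (l;000)² cancel in I_A²/I_B².
A: Δ = 4!·2!·4!/11! = 1/34650; Racah Σ t=4..4: t=4:+1/288 = 1/288; ⇒ 3j(3 4 3; -3 3 0)² = 1/22, sgn -1
B: Δ = 4!·2!·4!/11! = 1/34650; Racah Σ t=2..4: t=2:+1/32 t=3:−1/36 t=4:+1/1152 = 5/1152; ⇒ 3j(3 4 3; -1 0 1)² = 1/1386, sgn +1
I_A²/I_B² = (1/22)/(1/1386) = 63/1

63/1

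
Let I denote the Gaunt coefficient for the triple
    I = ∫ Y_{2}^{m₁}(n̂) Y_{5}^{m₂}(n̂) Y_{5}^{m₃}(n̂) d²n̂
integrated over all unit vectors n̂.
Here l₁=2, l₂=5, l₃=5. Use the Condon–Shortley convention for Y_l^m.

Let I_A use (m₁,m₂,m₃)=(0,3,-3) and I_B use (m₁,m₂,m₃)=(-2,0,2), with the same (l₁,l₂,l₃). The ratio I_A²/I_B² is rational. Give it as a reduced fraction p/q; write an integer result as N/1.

1/140

Shared (l₁,l₂,l₃)=(2,5,5): N and (l;000)² cancel in I_A²/I_B².
A: Δ = 2!·2!·8!/13! = 1/38610; Racah Σ t=0..2: t=0:+1/161280 t=1:−1/5040 t=2:+1/5760 = -1/53760; ⇒ 3j(2 5 5; 0 3 -3)² = 1/4290, sgn -1
B: Δ = 2!·2!·8!/13! = 1/38610; Racah Σ t=2..2: t=2:+1/2880 = 1/2880; ⇒ 3j(2 5 5; -2 0 2)² = 14/429, sgn -1
I_A²/I_B² = (1/4290)/(14/429) = 1/140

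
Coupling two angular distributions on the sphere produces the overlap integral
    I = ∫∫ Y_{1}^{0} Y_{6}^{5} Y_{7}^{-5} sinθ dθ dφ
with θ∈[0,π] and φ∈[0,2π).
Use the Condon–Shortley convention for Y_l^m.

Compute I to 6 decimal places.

Rules hold: Σm=0, L=14 even, 5≤7≤7.
N = 3·13·15 = 585
Δ = 0!·2!·12!/15! = 1/1365
Racah Σ t=0..0: t=0:+1/518400 = 1/518400
⇒ 3j(1 6 7; 0 0 0)² = 7/195, sgn -1
Racah Σ t=0..0: t=0:+1/39916800 = 1/39916800
⇒ 3j(1 6 7; 0 5 -5)² = 8/455, sgn +1
4πI² = N·(3j₀)²·(3jₘ)² = 24/65
I = -1·√(0.369231/4π) = -0.17141310

-0.171413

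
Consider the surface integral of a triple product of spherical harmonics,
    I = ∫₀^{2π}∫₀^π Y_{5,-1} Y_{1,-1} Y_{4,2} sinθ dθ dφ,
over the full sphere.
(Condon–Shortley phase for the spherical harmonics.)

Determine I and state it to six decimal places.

Checks pass: Σm=0; 10 even; l₃=4∈[4,6].
(2·5+1)(2·1+1)(2·4+1) = 297
Δ: 2! 8! 0! / 11! → 1/495
sum: t=1:−1/576 = -1/576
3j²(5 1 4; 0 0 0) = Δ·Π!·Σ² = 5/99  (sign -1)
sum: t=0:+1/2880 = 1/2880
3j²(5 1 4; -1 -1 2) = Δ·Π!·Σ² = 2/165  (sign +1)
combine: 4πI² = 297·5/99·2/165 = 2/11
take √, sign -1: I = -0.12028562

-0.120286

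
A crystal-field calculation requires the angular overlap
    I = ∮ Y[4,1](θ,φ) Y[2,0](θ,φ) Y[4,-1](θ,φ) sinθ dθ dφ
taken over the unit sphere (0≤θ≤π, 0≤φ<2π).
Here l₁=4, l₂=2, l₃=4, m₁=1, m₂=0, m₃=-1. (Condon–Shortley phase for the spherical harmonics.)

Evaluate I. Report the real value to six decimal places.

m-sum 0 ✓  L=10 even ✓  2≤4≤6 ✓
Π(2lᵢ+1) = 9×5×9 = 405
triangle coeff Δ(4,2,4) = 1/13860
Σ_t [0,2]: t=0:+1/192 t=1:−1/36 t=2:+1/192 = -5/288
(3j)²=20/693 [(4 2 4; 0 0 0)], sign=-1
Σ_t [0,2]: t=0:+1/144 t=1:−1/48 t=2:+1/480 = -17/1440
(3j)²=289/13860 [(4 2 4; 1 0 -1)], sign=+1
⇒ 4πI² = 1445/5929
I = (-1)√(1445/5929/(4π)) = -0.13926381

-0.139264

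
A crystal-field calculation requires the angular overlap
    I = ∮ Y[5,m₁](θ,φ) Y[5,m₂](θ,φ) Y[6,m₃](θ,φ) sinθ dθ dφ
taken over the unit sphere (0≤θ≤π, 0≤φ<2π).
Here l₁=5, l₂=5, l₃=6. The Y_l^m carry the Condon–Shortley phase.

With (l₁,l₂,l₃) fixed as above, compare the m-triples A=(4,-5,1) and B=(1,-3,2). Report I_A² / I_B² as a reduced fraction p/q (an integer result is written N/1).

189/242

l's match ⇒ only the (l;m) 3-j factors differ between A and B.
A: triangle coeff Δ(5,5,6) = 1/28588560; Σ_t [0,0]: t=0:+1/2073600 = 1/2073600; (3j)²=63/9724 [(5 5 6; 4 -5 1)], sign=-1
B: triangle coeff Δ(5,5,6) = 1/28588560; Σ_t [0,2]: t=0:+1/55296 t=1:−1/25920 t=2:+1/138240 = -11/829440; (3j)²=11/1326 [(5 5 6; 1 -3 2)], sign=-1
I_A²/I_B² = (63/9724)/(11/1326) = 189/242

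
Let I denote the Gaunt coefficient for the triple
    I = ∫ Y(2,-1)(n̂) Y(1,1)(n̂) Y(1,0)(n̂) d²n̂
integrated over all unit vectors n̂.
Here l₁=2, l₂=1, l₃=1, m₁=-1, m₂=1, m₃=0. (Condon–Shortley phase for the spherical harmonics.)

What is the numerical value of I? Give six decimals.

Checks pass: Σm=0; 4 even; l₃=1∈[1,3].
(2·2+1)(2·1+1)(2·1+1) = 45
Δ: 2! 2! 0! / 5! → 1/30
sum: t=1:−1/1 = -1/1
3j²(2 1 1; 0 0 0) = Δ·Π!·Σ² = 2/15  (sign +1)
sum: t=2:+1/2 = 1/2
3j²(2 1 1; -1 1 0) = Δ·Π!·Σ² = 1/10  (sign -1)
combine: 4πI² = 45·2/15·1/10 = 3/5
take √, sign -1: I = -0.21850969

-0.218510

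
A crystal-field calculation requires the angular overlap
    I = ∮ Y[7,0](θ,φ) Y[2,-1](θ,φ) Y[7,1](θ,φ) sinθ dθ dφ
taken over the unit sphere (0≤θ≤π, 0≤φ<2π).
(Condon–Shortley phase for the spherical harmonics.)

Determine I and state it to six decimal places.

Rules hold: Σm=0, L=16 even, 5≤7≤9.
N = 15·5·15 = 1125
Δ = 2!·12!·2!/17! = 1/185640
Racah Σ t=0..2: t=0:+1/2419200 t=1:−1/518400 t=2:+1/2419200 = -1/907200
⇒ 3j(7 2 7; 0 0 0)² = 56/3315, sgn +1
Racah Σ t=0..1: t=0:+1/1209600 t=1:−1/1036800 = -1/7257600
⇒ 3j(7 2 7; 0 -1 1)² = 1/2210, sgn -1
4πI² = N·(3j₀)²·(3jₘ)² = 420/48841
I = -1·√(0.00859933/4π) = -0.02615938

-0.026159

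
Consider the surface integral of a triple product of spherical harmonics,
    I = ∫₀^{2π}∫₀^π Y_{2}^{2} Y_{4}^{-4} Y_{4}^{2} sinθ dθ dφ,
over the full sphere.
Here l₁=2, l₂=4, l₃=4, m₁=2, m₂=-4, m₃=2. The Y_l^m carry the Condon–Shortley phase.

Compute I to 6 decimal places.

-0.106180

m-sum 0 ✓  L=10 even ✓  2≤4≤6 ✓
Π(2lᵢ+1) = 5×9×9 = 405
triangle coeff Δ(2,4,4) = 1/13860
Σ_t [0,2]: t=0:+1/192 t=1:−1/36 t=2:+1/192 = -5/288
(3j)²=20/693 [(2 4 4; 0 0 0)], sign=-1
Σ_t [0,0]: t=0:+1/2880 = 1/2880
(3j)²=2/165 [(2 4 4; 2 -4 2)], sign=+1
⇒ 4πI² = 120/847
I = (-1)√(120/847/(4π)) = -0.10618031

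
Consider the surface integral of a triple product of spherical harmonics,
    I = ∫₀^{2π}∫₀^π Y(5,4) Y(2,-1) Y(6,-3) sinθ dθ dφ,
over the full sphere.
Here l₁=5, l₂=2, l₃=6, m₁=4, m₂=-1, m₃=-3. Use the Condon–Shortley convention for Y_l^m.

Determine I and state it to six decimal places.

0.000000

L=13 odd ⇒ parity kills the (l;000) factor ⇒ I = 0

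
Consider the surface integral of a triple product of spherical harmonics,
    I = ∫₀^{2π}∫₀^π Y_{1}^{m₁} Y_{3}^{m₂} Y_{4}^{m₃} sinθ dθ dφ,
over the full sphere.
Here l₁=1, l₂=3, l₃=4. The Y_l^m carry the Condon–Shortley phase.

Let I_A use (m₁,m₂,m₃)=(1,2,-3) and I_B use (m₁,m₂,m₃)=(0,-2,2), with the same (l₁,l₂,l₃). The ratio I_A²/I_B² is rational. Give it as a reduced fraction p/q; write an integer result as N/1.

l's match ⇒ only the (l;m) 3-j factors differ between A and B.
A: triangle coeff Δ(1,3,4) = 1/252; Σ_t [0,0]: t=0:+1/240 = 1/240; (3j)²=1/12 [(1 3 4; 1 2 -3)], sign=-1
B: triangle coeff Δ(1,3,4) = 1/252; Σ_t [0,0]: t=0:+1/120 = 1/120; (3j)²=1/21 [(1 3 4; 0 -2 2)], sign=+1
I_A²/I_B² = (1/12)/(1/21) = 7/4

7/4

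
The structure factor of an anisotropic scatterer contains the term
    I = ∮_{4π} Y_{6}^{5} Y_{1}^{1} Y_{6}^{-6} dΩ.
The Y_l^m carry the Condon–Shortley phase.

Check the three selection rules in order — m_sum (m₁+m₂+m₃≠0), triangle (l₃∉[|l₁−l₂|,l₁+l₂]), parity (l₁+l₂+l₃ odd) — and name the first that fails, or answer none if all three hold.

m₁+m₂+m₃ = 5 + 1 − 6 = 0  ✓
triangle: |6−1|=5 ≤ l₃=6 ≤ 6+1=7  ✓
parity: l₁+l₂+l₃ = 13 is odd  ✗

parity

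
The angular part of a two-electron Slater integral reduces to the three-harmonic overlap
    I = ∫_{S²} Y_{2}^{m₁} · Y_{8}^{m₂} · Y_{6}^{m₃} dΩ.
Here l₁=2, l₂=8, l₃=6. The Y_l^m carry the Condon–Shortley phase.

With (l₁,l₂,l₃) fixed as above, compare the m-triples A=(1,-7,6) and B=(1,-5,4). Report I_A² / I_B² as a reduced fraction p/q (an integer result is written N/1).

35/66

Same 2,8,6: normalisation and zero-m 3j drop out of the ratio.
A: Δ: 4! 0! 12! / 17! → 1/30940; sum: t=1:−1/2874009600 = -1/2874009600; 3j²(2 8 6; 1 -7 6) = Δ·Π!·Σ² = 1/68  (sign -1)
B: Δ: 4! 0! 12! / 17! → 1/30940; sum: t=1:−1/43545600 = -1/43545600; 3j²(2 8 6; 1 -5 4) = Δ·Π!·Σ² = 33/1190  (sign -1)
I_A²/I_B² = (1/68)/(33/1190) = 35/66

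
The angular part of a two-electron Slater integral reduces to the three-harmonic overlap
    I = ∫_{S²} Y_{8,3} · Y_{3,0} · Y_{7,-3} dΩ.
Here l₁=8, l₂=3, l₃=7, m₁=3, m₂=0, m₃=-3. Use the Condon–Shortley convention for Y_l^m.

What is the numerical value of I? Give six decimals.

-0.037890

m-sum 0 ✓  L=18 even ✓  5≤7≤11 ✓
Π(2lᵢ+1) = 17×7×15 = 1785
triangle coeff Δ(8,3,7) = 1/5290740
Σ_t [1,3]: t=1:−1/7257600 t=2:+1/2073600 t=3:−1/7257600 = 1/4838400
(3j)²=252/20995 [(8 3 7; 0 0 0)], sign=-1
Σ_t [1,3]: t=1:−1/11612160 t=2:+1/8709120 t=3:−1/87091200 = 1/58060800
(3j)²=99/117572 [(8 3 7; 3 0 -3)], sign=+1
⇒ 4πI² = 18711/1037153
I = (-1)√(18711/1037153/(4π)) = -0.03788979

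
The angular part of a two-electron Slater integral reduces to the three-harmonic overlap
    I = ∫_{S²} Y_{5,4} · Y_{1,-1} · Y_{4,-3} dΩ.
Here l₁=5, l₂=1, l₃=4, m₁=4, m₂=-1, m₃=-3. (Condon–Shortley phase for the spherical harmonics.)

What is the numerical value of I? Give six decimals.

m-sum 0 ✓  L=10 even ✓  4≤4≤6 ✓
Π(2lᵢ+1) = 11×3×9 = 297
triangle coeff Δ(5,1,4) = 1/495
Σ_t [1,1]: t=1:−1/576 = -1/576
(3j)²=5/99 [(5 1 4; 0 0 0)], sign=-1
Σ_t [0,0]: t=0:+1/10080 = 1/10080
(3j)²=4/55 [(5 1 4; 4 -1 -3)], sign=-1
⇒ 4πI² = 12/11
I = (+1)√(12/11/(4π)) = 0.29463840

0.294638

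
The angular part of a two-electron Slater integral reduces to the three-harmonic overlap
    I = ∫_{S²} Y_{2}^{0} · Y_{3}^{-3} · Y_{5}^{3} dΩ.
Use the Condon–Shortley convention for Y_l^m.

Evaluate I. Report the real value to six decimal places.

m-sum 0 ✓  L=10 even ✓  1≤5≤5 ✓
Π(2lᵢ+1) = 5×7×11 = 385
triangle coeff Δ(2,3,5) = 1/2310
Σ_t [0,0]: t=0:+1/144 = 1/144
(3j)²=10/231 [(2 3 5; 0 0 0)], sign=-1
Σ_t [0,0]: t=0:+1/2880 = 1/2880
(3j)²=2/165 [(2 3 5; 0 -3 3)], sign=+1
⇒ 4πI² = 20/99
I = (-1)√(20/99/(4π)) = -0.12679218

-0.126792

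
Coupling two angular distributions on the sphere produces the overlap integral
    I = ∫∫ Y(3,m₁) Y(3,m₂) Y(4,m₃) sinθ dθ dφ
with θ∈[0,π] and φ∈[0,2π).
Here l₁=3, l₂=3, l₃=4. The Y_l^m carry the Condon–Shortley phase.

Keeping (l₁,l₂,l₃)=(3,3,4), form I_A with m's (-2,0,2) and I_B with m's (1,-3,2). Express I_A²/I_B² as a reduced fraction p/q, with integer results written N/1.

1/18

Same 3,3,4: normalisation and zero-m 3j drop out of the ratio.
A: Δ: 2! 4! 4! / 11! → 1/34650; sum: t=1:−1/96 t=2:+1/72 = 1/288; 3j²(3 3 4; -2 0 2) = Δ·Π!·Σ² = 1/462  (sign +1)
B: Δ: 2! 4! 4! / 11! → 1/34650; sum: t=0:+1/192 = 1/192; 3j²(3 3 4; 1 -3 2) = Δ·Π!·Σ² = 3/77  (sign +1)
I_A²/I_B² = (1/462)/(3/77) = 1/18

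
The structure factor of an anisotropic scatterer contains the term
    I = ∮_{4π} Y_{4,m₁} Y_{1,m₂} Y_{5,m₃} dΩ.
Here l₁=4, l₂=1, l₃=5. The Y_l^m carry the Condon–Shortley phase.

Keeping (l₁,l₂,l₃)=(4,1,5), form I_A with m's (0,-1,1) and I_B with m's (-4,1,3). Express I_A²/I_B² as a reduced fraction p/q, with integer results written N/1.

Shared (l₁,l₂,l₃)=(4,1,5): N and (l;000)² cancel in I_A²/I_B².
A: Δ = 0!·8!·2!/11! = 1/495; Racah Σ t=0..0: t=0:+1/1152 = 1/1152; ⇒ 3j(4 1 5; 0 -1 1)² = 1/33, sgn +1
B: Δ = 0!·8!·2!/11! = 1/495; Racah Σ t=0..0: t=0:+1/80640 = 1/80640; ⇒ 3j(4 1 5; -4 1 3)² = 1/495, sgn +1
I_A²/I_B² = (1/33)/(1/495) = 15/1

15/1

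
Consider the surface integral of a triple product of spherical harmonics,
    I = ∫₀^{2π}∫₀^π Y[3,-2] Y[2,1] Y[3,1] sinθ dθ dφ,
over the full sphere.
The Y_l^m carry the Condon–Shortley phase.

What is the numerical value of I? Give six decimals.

0.162868

Rules hold: Σm=0, L=8 even, 1≤3≤5.
N = 7·5·7 = 245
Δ = 2!·4!·2!/9! = 1/3780
Racah Σ t=0..2: t=0:+1/24 t=1:−1/4 t=2:+1/24 = -1/6
⇒ 3j(3 2 3; 0 0 0)² = 4/105, sgn +1
Racah Σ t=1..2: t=1:−1/48 t=2:+1/12 = 1/16
⇒ 3j(3 2 3; -2 1 1)² = 1/28, sgn +1
4πI² = N·(3j₀)²·(3jₘ)² = 1/3
I = +1·√(0.333333/4π) = 0.16286750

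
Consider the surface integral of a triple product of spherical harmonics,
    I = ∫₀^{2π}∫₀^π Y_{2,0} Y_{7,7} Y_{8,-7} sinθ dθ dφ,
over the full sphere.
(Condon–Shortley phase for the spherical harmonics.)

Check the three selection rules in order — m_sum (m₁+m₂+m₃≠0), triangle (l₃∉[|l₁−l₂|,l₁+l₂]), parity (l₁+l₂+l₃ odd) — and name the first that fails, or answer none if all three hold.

parity

azimuthal sum: 0 + 7 − 7 = 0  ✓
5 ≤ 8 ≤ 9 (triangle on l)  ✓
L = 2 + 7 + 8 = 17 (odd)  ✗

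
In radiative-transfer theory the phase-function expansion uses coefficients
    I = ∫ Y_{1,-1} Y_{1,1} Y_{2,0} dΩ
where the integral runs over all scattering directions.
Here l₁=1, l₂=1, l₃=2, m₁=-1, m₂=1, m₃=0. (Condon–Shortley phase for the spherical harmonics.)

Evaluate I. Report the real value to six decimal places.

0.126157

Rules hold: Σm=0, L=4 even, 0≤2≤2.
N = 3·3·5 = 45
Δ = 0!·2!·2!/5! = 1/30
Racah Σ t=0..0: t=0:+1/1 = 1/1
⇒ 3j(1 1 2; 0 0 0)² = 2/15, sgn +1
Racah Σ t=0..0: t=0:+1/4 = 1/4
⇒ 3j(1 1 2; -1 1 0)² = 1/30, sgn +1
4πI² = N·(3j₀)²·(3jₘ)² = 1/5
I = +1·√(0.2/4π) = 0.12615663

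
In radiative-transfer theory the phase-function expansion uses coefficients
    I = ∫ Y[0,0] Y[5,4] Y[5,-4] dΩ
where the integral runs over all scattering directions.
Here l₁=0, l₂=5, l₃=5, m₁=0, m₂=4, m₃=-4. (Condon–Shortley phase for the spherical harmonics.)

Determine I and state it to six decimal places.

Rules hold: Σm=0, L=10 even, 5≤5≤5.
N = 1·11·11 = 121
Δ = 0!·0!·10!/11! = 1/11
Racah Σ t=0..0: t=0:+1/14400 = 1/14400
⇒ 3j(0 5 5; 0 0 0)² = 1/11, sgn -1
Racah Σ t=0..0: t=0:+1/362880 = 1/362880
⇒ 3j(0 5 5; 0 4 -4)² = 1/11, sgn -1
4πI² = N·(3j₀)²·(3jₘ)² = 1/1
I = +1·√(1/4π) = 0.28209479

0.282095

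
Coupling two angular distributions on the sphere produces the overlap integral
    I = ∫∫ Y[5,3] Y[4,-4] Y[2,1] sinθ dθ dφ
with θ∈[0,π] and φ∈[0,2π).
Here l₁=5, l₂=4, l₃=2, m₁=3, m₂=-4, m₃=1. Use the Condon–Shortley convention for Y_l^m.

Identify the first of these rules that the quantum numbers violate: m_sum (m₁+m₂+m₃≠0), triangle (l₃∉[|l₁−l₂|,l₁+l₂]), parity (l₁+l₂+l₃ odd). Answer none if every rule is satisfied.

azimuthal sum: 3 − 4 + 1 = 0  ✓
1 ≤ 2 ≤ 9 (triangle on l)  ✓
L = 5 + 4 + 2 = 11 (odd)  ✗

parity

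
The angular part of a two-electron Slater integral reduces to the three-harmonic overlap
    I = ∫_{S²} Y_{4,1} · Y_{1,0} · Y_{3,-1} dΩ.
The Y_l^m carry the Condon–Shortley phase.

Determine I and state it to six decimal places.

Checks pass: Σm=0; 8 even; l₃=3∈[3,5].
(2·4+1)(2·1+1)(2·3+1) = 189
Δ: 2! 6! 0! / 9! → 1/252
sum: t=1:−1/36 = -1/36
3j²(4 1 3; 0 0 0) = Δ·Π!·Σ² = 4/63  (sign +1)
sum: t=1:−1/48 = -1/48
3j²(4 1 3; 1 0 -1) = Δ·Π!·Σ² = 5/84  (sign -1)
combine: 4πI² = 189·4/63·5/84 = 5/7
take √, sign -1: I = -0.23841361

-0.238414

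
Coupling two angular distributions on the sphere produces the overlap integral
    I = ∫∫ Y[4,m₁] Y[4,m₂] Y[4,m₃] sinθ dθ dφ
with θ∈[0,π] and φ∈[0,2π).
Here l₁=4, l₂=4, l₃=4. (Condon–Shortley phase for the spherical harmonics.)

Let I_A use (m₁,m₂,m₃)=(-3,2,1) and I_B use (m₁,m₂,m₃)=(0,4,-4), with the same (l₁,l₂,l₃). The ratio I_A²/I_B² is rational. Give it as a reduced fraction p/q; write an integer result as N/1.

l's match ⇒ only the (l;m) 3-j factors differ between A and B.
A: triangle coeff Δ(4,4,4) = 1/450450; Σ_t [3,4]: t=3:−1/864 t=4:+1/576 = 1/1728; (3j)²=5/1287 [(4 4 4; -3 2 1)], sign=-1
B: triangle coeff Δ(4,4,4) = 1/450450; Σ_t [4,4]: t=4:+1/13824 = 1/13824; (3j)²=14/1287 [(4 4 4; 0 4 -4)], sign=+1
I_A²/I_B² = (5/1287)/(14/1287) = 5/14

5/14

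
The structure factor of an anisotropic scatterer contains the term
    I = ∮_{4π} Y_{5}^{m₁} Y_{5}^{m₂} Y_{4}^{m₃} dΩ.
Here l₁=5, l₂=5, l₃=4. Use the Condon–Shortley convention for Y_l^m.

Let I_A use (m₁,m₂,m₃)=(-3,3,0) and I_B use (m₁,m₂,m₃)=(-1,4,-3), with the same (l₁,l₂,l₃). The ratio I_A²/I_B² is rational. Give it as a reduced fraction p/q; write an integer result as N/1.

3/5

Shared (l₁,l₂,l₃)=(5,5,4): N and (l;000)² cancel in I_A²/I_B².
A: Δ = 6!·4!·4!/15! = 1/3153150; Racah Σ t=4..6: t=4:+1/27648 t=5:−1/4320 t=6:+1/11520 = -1/9216; ⇒ 3j(5 5 4; -3 3 0)² = 2/143, sgn -1
B: Δ = 6!·4!·4!/15! = 1/3153150; Racah Σ t=5..6: t=5:−1/17280 t=6:+1/103680 = -1/20736; ⇒ 3j(5 5 4; -1 4 -3)² = 10/429, sgn +1
I_A²/I_B² = (2/143)/(10/429) = 3/5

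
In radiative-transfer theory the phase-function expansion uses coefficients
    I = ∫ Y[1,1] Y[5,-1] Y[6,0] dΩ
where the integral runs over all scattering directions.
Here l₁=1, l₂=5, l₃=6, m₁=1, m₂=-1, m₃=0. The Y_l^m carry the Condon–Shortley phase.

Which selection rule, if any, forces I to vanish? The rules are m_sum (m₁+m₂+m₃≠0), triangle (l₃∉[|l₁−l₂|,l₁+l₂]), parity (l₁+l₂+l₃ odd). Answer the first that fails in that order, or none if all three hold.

Σmᵢ = 0  ✓
l₃∈[|l₁−l₂|,l₁+l₂]=[4,6], have l₃=6  ✓
Σlᵢ = 12 ⇒ even  ✓

none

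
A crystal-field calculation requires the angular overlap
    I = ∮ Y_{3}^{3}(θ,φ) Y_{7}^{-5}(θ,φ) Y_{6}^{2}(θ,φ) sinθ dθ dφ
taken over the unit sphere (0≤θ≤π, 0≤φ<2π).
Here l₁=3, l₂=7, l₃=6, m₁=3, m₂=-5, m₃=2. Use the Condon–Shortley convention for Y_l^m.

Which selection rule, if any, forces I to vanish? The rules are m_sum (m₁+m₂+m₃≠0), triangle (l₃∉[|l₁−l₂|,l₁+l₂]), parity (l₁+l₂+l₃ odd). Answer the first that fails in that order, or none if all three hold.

none

m₁+m₂+m₃ = 3 − 5 + 2 = 0  ✓
triangle: |3−7|=4 ≤ l₃=6 ≤ 3+7=10  ✓
parity: l₁+l₂+l₃ = 16 is even  ✓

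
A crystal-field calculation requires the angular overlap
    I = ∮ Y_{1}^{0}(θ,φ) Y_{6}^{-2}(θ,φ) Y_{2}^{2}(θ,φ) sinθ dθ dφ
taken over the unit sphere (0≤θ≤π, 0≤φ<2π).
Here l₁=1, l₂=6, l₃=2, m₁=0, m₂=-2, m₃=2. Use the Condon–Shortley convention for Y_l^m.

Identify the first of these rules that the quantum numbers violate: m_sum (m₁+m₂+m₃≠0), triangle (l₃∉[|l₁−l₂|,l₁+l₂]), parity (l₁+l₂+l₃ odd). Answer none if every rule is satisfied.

triangle

m₁+m₂+m₃ = 0 − 2 + 2 = 0  ✓
triangle: |1−6|=5 ≤ l₃=2 ≤ 1+6=7  ✗
parity: l₁+l₂+l₃ = 9 is odd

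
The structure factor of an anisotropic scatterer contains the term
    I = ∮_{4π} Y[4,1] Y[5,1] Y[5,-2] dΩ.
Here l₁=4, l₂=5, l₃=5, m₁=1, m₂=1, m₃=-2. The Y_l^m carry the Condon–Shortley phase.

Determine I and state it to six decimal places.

m-sum 0 ✓  L=14 even ✓  1≤5≤9 ✓
Π(2lᵢ+1) = 9×11×11 = 1089
triangle coeff Δ(4,5,5) = 1/3153150
Σ_t [0,4]: t=0:+1/69120 t=1:−1/1728 t=2:+1/576 t=3:−1/1728 t=4:+1/69120 = 7/11520
(3j)²=2/143 [(4 5 5; 0 0 0)], sign=-1
Σ_t [0,3]: t=0:+1/103680 t=1:−1/2880 t=2:+1/1152 t=3:−1/5184 = 7/20736
(3j)²=35/2574 [(4 5 5; 1 1 -2)], sign=-1
⇒ 4πI² = 35/169
I = (+1)√(35/169/(4π)) = 0.12837656

0.128377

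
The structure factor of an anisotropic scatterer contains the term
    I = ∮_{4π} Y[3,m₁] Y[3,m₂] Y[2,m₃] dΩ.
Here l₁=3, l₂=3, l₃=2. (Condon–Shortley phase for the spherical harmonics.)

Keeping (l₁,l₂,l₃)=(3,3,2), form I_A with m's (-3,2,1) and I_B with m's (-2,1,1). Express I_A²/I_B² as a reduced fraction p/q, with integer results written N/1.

5/3

Shared (l₁,l₂,l₃)=(3,3,2): N and (l;000)² cancel in I_A²/I_B².
A: Δ = 4!·2!·2!/9! = 1/3780; Racah Σ t=4..4: t=4:+1/48 = 1/48; ⇒ 3j(3 3 2; -3 2 1)² = 5/84, sgn -1
B: Δ = 4!·2!·2!/9! = 1/3780; Racah Σ t=3..4: t=3:−1/12 t=4:+1/48 = -1/16; ⇒ 3j(3 3 2; -2 1 1)² = 1/28, sgn +1
I_A²/I_B² = (5/84)/(1/28) = 5/3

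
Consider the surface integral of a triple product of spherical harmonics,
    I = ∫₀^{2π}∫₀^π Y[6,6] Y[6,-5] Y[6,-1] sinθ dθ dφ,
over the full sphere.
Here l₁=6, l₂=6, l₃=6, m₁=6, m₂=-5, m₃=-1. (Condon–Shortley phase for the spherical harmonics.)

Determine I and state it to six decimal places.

0.117823

Rules hold: Σm=0, L=18 even, 0≤6≤12.
N = 13·13·13 = 2197
Δ = 6!·6!·6!/19! = 1/325909584
Racah Σ t=0..6: t=0:+1/373248000 t=1:−1/1728000 t=2:+1/110592 t=3:−1/46656 t=4:+1/110592 t=5:−1/1728000 t=6:+1/373248000 = -7/1555200
⇒ 3j(6 6 6; 0 0 0)² = 400/46189, sgn -1
Racah Σ t=0..0: t=0:+1/62208000 = 1/62208000
⇒ 3j(6 6 6; 6 -5 -1)² = 77/8398, sgn -1
4πI² = N·(3j₀)²·(3jₘ)² = 18200/104329
I = +1·√(0.174448/4π) = 0.11782250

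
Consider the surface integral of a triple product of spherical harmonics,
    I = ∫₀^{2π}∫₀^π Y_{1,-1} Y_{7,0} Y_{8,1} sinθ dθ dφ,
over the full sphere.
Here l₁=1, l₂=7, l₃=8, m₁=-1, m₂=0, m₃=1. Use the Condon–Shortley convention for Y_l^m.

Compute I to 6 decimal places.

-0.183585

m-sum 0 ✓  L=16 even ✓  6≤8≤8 ✓
Π(2lᵢ+1) = 3×15×17 = 765
triangle coeff Δ(1,7,8) = 1/2040
Σ_t [0,0]: t=0:+1/25401600 = 1/25401600
(3j)²=8/255 [(1 7 8; 0 0 0)], sign=+1
Σ_t [0,0]: t=0:+1/50803200 = 1/50803200
(3j)²=3/170 [(1 7 8; -1 0 1)], sign=-1
⇒ 4πI² = 36/85
I = (-1)√(36/85/(4π)) = -0.18358486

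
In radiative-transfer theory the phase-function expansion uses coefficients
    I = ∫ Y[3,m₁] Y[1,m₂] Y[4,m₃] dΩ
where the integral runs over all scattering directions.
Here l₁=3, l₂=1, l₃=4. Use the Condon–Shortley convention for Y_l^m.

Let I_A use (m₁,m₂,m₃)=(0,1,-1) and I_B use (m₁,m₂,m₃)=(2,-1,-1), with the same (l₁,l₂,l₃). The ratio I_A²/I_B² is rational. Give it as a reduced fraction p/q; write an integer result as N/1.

10/3

Same 3,1,4: normalisation and zero-m 3j drop out of the ratio.
A: Δ: 0! 6! 2! / 9! → 1/252; sum: t=0:+1/72 = 1/72; 3j²(3 1 4; 0 1 -1) = Δ·Π!·Σ² = 5/126  (sign -1)
B: Δ: 0! 6! 2! / 9! → 1/252; sum: t=0:+1/240 = 1/240; 3j²(3 1 4; 2 -1 -1) = Δ·Π!·Σ² = 1/84  (sign -1)
I_A²/I_B² = (5/126)/(1/84) = 10/3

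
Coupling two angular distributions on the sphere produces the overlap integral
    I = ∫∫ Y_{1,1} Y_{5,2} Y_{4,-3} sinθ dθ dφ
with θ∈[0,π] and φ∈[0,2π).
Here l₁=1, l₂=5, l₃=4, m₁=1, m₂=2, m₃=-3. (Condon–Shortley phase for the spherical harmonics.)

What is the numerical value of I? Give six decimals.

0.085055

Checks pass: Σm=0; 10 even; l₃=4∈[4,6].
(2·1+1)(2·5+1)(2·4+1) = 297
Δ: 2! 0! 8! / 11! → 1/495
sum: t=1:−1/576 = -1/576
3j²(1 5 4; 0 0 0) = Δ·Π!·Σ² = 5/99  (sign -1)
sum: t=0:+1/10080 = 1/10080
3j²(1 5 4; 1 2 -3) = Δ·Π!·Σ² = 1/165  (sign -1)
combine: 4πI² = 297·5/99·1/165 = 1/11
take √, sign +1: I = 0.08505478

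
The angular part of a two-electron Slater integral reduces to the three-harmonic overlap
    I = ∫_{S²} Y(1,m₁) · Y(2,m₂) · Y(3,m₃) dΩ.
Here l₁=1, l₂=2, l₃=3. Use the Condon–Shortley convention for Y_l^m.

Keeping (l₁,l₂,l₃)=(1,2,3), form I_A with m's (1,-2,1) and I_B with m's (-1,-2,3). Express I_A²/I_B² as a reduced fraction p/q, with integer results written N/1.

l's match ⇒ only the (l;m) 3-j factors differ between A and B.
A: triangle coeff Δ(1,2,3) = 1/105; Σ_t [0,0]: t=0:+1/48 = 1/48; (3j)²=1/105 [(1 2 3; 1 -2 1)], sign=+1
B: triangle coeff Δ(1,2,3) = 1/105; Σ_t [0,0]: t=0:+1/48 = 1/48; (3j)²=1/7 [(1 2 3; -1 -2 3)], sign=+1
I_A²/I_B² = (1/105)/(1/7) = 1/15

1/15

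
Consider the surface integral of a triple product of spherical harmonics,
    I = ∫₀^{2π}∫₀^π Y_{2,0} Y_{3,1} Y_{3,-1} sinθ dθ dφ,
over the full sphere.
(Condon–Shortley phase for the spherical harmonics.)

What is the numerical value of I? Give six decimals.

-0.126157

Checks pass: Σm=0; 8 even; l₃=3∈[1,5].
(2·2+1)(2·3+1)(2·3+1) = 245
Δ: 2! 2! 4! / 9! → 1/3780
sum: t=0:+1/24 t=1:−1/4 t=2:+1/24 = -1/6
3j²(2 3 3; 0 0 0) = Δ·Π!·Σ² = 4/105  (sign +1)
sum: t=0:+1/96 t=1:−1/6 t=2:+1/16 = -3/32
3j²(2 3 3; 0 1 -1) = Δ·Π!·Σ² = 3/140  (sign -1)
combine: 4πI² = 245·4/105·3/140 = 1/5
take √, sign -1: I = -0.12615663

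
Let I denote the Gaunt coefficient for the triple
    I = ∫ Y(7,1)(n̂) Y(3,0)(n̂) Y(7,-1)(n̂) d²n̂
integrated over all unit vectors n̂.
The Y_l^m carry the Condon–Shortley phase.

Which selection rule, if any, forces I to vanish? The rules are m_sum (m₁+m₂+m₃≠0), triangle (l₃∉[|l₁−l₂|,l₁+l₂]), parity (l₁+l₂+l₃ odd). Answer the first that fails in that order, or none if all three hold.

m₁+m₂+m₃ = 1 + 0 − 1 = 0  ✓
triangle: |7−3|=4 ≤ l₃=7 ≤ 7+3=10  ✓
parity: l₁+l₂+l₃ = 17 is odd  ✗

parity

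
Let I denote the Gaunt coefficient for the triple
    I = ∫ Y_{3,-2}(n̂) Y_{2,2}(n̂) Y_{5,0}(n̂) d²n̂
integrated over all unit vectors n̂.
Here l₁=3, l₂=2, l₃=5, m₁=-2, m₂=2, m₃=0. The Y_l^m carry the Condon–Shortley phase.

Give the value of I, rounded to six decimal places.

m-sum 0 ✓  L=10 even ✓  1≤5≤5 ✓
Π(2lᵢ+1) = 7×5×11 = 385
triangle coeff Δ(3,2,5) = 1/2310
Σ_t [0,0]: t=0:+1/144 = 1/144
(3j)²=10/231 [(3 2 5; 0 0 0)], sign=-1
Σ_t [0,0]: t=0:+1/2880 = 1/2880
(3j)²=1/462 [(3 2 5; -2 2 0)], sign=-1
⇒ 4πI² = 25/693
I = (+1)√(25/693/(4π)) = 0.05357948

0.053579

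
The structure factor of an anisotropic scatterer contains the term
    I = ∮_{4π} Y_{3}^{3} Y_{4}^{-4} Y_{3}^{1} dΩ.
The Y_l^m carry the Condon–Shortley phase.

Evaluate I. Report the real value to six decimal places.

-0.166198

Rules hold: Σm=0, L=10 even, 1≤3≤7.
N = 7·9·7 = 441
Δ = 4!·2!·4!/11! = 1/34650
Racah Σ t=1..3: t=1:−1/72 t=2:+1/16 t=3:−1/72 = 5/144
⇒ 3j(3 4 3; 0 0 0)² = 2/77, sgn -1
Racah Σ t=0..0: t=0:+1/1152 = 1/1152
⇒ 3j(3 4 3; 3 -4 1)² = 1/33, sgn +1
4πI² = N·(3j₀)²·(3jₘ)² = 42/121
I = -1·√(0.347107/4π) = -0.16619847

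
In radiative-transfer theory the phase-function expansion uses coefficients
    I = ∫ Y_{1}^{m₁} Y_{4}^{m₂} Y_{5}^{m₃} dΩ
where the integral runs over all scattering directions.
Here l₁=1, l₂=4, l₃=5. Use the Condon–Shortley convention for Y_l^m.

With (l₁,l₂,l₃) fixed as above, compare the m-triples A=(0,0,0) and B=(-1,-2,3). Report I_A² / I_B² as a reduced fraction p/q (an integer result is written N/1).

Same 1,4,5: normalisation and zero-m 3j drop out of the ratio.
A: Δ: 0! 2! 8! / 11! → 1/495; sum: t=0:+1/576 = 1/576; 3j²(1 4 5; 0 0 0) = Δ·Π!·Σ² = 5/99  (sign -1)
B: Δ: 0! 2! 8! / 11! → 1/495; sum: t=0:+1/2880 = 1/2880; 3j²(1 4 5; -1 -2 3) = Δ·Π!·Σ² = 28/495  (sign +1)
I_A²/I_B² = (5/99)/(28/495) = 25/28

25/28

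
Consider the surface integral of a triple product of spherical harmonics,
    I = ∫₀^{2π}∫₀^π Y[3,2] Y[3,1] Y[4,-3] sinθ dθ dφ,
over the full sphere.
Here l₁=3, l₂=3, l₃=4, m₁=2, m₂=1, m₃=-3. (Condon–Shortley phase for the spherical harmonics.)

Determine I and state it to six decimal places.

m-sum 0 ✓  L=10 even ✓  0≤4≤6 ✓
Π(2lᵢ+1) = 7×7×9 = 441
triangle coeff Δ(3,3,4) = 1/34650
Σ_t [0,2]: t=0:+1/72 t=1:−1/16 t=2:+1/72 = -5/144
(3j)²=2/77 [(3 3 4; 0 0 0)], sign=-1
Σ_t [0,1]: t=0:+1/288 t=1:−1/144 = -1/288
(3j)²=1/99 [(3 3 4; 2 1 -3)], sign=+1
⇒ 4πI² = 14/121
I = (-1)√(14/121/(4π)) = -0.09595473

-0.095955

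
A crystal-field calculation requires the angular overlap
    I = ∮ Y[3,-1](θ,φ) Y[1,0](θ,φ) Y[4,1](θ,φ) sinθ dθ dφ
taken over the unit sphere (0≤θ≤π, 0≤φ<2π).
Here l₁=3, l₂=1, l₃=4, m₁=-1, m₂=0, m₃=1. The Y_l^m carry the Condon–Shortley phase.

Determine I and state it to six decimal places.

m-sum 0 ✓  L=8 even ✓  2≤4≤4 ✓
Π(2lᵢ+1) = 7×3×9 = 189
triangle coeff Δ(3,1,4) = 1/252
Σ_t [0,0]: t=0:+1/36 = 1/36
(3j)²=4/63 [(3 1 4; 0 0 0)], sign=+1
Σ_t [0,0]: t=0:+1/48 = 1/48
(3j)²=5/84 [(3 1 4; -1 0 1)], sign=-1
⇒ 4πI² = 5/7
I = (-1)√(5/7/(4π)) = -0.23841361

-0.238414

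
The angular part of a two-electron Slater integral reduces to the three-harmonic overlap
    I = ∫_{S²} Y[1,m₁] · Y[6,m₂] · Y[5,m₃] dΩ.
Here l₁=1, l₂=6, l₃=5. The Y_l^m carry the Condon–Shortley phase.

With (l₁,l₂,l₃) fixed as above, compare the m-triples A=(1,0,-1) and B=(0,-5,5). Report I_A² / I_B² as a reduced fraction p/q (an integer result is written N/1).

15/11

l's match ⇒ only the (l;m) 3-j factors differ between A and B.
A: triangle coeff Δ(1,6,5) = 1/858; Σ_t [0,0]: t=0:+1/34560 = 1/34560; (3j)²=5/286 [(1 6 5; 1 0 -1)], sign=+1
B: triangle coeff Δ(1,6,5) = 1/858; Σ_t [1,1]: t=1:−1/3628800 = -1/3628800; (3j)²=1/78 [(1 6 5; 0 -5 5)], sign=-1
I_A²/I_B² = (5/286)/(1/78) = 15/11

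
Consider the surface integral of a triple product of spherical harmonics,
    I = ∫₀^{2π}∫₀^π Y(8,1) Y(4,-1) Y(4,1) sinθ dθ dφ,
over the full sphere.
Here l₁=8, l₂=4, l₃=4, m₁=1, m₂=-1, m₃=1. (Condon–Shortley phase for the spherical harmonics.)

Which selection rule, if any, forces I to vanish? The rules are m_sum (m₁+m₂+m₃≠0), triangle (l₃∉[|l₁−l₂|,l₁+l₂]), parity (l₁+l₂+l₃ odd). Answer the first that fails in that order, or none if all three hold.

m_sum

Σmᵢ = 1  ✗
l₃∈[|l₁−l₂|,l₁+l₂]=[4,12], have l₃=4
Σlᵢ = 16 ⇒ even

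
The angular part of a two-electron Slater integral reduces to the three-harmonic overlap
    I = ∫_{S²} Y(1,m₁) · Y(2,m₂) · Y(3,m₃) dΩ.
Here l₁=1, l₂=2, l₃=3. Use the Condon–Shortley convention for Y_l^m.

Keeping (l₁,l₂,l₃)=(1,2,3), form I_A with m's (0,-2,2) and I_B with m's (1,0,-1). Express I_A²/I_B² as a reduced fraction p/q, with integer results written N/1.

Same 1,2,3: normalisation and zero-m 3j drop out of the ratio.
A: Δ: 0! 2! 4! / 7! → 1/105; sum: t=0:+1/24 = 1/24; 3j²(1 2 3; 0 -2 2) = Δ·Π!·Σ² = 1/21  (sign -1)
B: Δ: 0! 2! 4! / 7! → 1/105; sum: t=0:+1/8 = 1/8; 3j²(1 2 3; 1 0 -1) = Δ·Π!·Σ² = 2/35  (sign +1)
I_A²/I_B² = (1/21)/(2/35) = 5/6

5/6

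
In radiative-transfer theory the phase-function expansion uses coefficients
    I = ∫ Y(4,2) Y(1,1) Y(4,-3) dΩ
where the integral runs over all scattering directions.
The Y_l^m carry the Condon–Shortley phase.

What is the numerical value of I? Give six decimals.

l₁+l₂+l₃=9 is odd: 3j(l;000)=0 ⇒ I=0

0.000000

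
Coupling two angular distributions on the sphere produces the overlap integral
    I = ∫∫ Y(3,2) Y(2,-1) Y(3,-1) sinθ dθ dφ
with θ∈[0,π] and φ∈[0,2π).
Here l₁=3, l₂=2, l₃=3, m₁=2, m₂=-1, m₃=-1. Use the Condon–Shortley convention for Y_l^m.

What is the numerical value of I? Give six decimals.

m-sum 0 ✓  L=8 even ✓  1≤3≤5 ✓
Π(2lᵢ+1) = 7×5×7 = 245
triangle coeff Δ(3,2,3) = 1/3780
Σ_t [0,2]: t=0:+1/24 t=1:−1/4 t=2:+1/24 = -1/6
(3j)²=4/105 [(3 2 3; 0 0 0)], sign=+1
Σ_t [0,1]: t=0:+1/12 t=1:−1/48 = 1/16
(3j)²=1/28 [(3 2 3; 2 -1 -1)], sign=+1
⇒ 4πI² = 1/3
I = (+1)√(1/3/(4π)) = 0.16286750

0.162868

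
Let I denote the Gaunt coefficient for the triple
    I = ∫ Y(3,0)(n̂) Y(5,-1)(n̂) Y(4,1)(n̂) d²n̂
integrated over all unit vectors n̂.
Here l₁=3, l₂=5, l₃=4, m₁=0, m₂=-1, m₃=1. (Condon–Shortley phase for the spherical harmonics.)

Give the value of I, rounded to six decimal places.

m-sum 0 ✓  L=12 even ✓  2≤4≤8 ✓
Π(2lᵢ+1) = 7×11×9 = 693
triangle coeff Δ(3,5,4) = 1/180180
Σ_t [1,3]: t=1:−1/576 t=2:+1/144 t=3:−1/576 = 1/288
(3j)²=20/1001 [(3 5 4; 0 0 0)], sign=+1
Σ_t [1,3]: t=1:−1/432 t=2:+1/192 t=3:−1/1440 = 19/8640
(3j)²=361/30030 [(3 5 4; 0 -1 1)], sign=-1
⇒ 4πI² = 2166/13013
I = (-1)√(2166/13013/(4π)) = -0.11508947

-0.115089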